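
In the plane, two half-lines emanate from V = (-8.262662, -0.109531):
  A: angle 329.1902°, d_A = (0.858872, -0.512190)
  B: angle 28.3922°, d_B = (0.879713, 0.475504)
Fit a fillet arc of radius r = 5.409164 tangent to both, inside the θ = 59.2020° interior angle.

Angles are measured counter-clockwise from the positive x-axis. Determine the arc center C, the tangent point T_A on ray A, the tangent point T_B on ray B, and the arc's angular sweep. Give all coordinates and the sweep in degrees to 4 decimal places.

bisector direction at 358.7912° = (0.999777,-0.021096)
center distance |VC| = r/sin(θ/2) = 5.409164/sin(29.6010°) = 10.950677
C = V + |VC|·bis = (2.6856,-0.3405)
T_A = V + ((C−V)·d_A)·d_A = V + 9.5215·d_A = (-0.0849,-4.9863)
T_B = V + ((C−V)·d_B)·d_B = V + 9.5215·d_B = (0.1135,4.4180)
sweep = 180° − θ = 120.7980°

center=(2.6856,-0.3405) T_A=(-0.0849,-4.9863) T_B=(0.1135,4.4180) sweep=120.7980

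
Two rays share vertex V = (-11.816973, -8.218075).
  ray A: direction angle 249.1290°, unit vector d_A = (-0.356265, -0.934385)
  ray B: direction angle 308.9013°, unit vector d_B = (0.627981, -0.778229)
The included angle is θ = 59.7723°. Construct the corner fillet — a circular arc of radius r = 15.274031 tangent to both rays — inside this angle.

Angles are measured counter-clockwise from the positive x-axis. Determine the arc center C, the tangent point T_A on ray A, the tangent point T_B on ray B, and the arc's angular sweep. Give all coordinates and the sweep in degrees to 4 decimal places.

bisector direction at 279.0152° = (0.156696,-0.987647)
center distance |VC| = r/sin(θ/2) = 15.274031/sin(29.8862°) = 30.653623
C = V + |VC|·bis = (-7.0137,-38.4930)
T_A = V + ((C−V)·d_A)·d_A = V + 26.5772·d_A = (-21.2855,-33.0514)
T_B = V + ((C−V)·d_B)·d_B = V + 26.5772·d_B = (4.8730,-28.9012)
sweep = 180° − θ = 120.2277°

center=(-7.0137,-38.4930) T_A=(-21.2855,-33.0514) T_B=(4.8730,-28.9012) sweep=120.2277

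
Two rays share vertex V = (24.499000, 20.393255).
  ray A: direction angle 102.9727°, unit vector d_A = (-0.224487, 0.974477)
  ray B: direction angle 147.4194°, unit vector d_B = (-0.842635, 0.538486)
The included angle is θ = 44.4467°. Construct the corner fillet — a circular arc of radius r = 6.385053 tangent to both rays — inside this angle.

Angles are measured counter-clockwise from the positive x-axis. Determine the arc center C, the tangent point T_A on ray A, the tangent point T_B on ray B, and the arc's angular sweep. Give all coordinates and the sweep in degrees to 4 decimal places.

center=(14.7687,34.1889) T_A=(20.9907,35.6223) T_B=(11.3304,28.8086) sweep=135.5533

bisector direction at 125.1960° = (-0.576376,0.817185)
center distance |VC| = r/sin(θ/2) = 6.385053/sin(22.2233°) = 16.881935
C = V + |VC|·bis = (14.7687,34.1889)
T_A = V + ((C−V)·d_A)·d_A = V + 15.6279·d_A = (20.9907,35.6223)
T_B = V + ((C−V)·d_B)·d_B = V + 15.6279·d_B = (11.3304,28.8086)
sweep = 180° − θ = 135.5533°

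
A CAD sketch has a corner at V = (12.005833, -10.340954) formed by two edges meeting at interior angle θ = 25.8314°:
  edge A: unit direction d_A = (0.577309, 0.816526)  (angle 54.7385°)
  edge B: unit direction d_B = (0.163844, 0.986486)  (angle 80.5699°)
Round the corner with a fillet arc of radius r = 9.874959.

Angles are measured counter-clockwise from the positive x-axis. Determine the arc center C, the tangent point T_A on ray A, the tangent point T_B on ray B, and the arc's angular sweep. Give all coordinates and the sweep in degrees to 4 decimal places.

bisector direction at 67.6542° = (0.380196,0.924906)
center distance |VC| = r/sin(θ/2) = 9.874959/sin(12.9157°) = 44.179860
C = V + |VC|·bis = (28.8028,30.5213)
T_A = V + ((C−V)·d_A)·d_A = V + 43.0621·d_A = (36.8660,24.8204)
T_B = V + ((C−V)·d_B)·d_B = V + 43.0621·d_B = (19.0613,32.1392)
sweep = 180° − θ = 154.1686°

center=(28.8028,30.5213) T_A=(36.8660,24.8204) T_B=(19.0613,32.1392) sweep=154.1686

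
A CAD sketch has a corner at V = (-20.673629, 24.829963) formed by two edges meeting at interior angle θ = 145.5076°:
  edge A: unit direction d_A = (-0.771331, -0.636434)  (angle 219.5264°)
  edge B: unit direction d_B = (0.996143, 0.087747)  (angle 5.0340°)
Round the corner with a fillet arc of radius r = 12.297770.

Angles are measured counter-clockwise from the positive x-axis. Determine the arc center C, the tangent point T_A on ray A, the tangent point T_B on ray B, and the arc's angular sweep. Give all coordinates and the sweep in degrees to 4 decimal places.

center=(-15.7916,12.9146) T_A=(-23.6183,22.4003) T_B=(-16.8707,25.1650) sweep=34.4924

bisector direction at 292.2802° = (0.379136,-0.925341)
center distance |VC| = r/sin(θ/2) = 12.297770/sin(72.7538°) = 12.876712
C = V + |VC|·bis = (-15.7916,12.9146)
T_A = V + ((C−V)·d_A)·d_A = V + 3.8177·d_A = (-23.6183,22.4003)
T_B = V + ((C−V)·d_B)·d_B = V + 3.8177·d_B = (-16.8707,25.1650)
sweep = 180° − θ = 34.4924°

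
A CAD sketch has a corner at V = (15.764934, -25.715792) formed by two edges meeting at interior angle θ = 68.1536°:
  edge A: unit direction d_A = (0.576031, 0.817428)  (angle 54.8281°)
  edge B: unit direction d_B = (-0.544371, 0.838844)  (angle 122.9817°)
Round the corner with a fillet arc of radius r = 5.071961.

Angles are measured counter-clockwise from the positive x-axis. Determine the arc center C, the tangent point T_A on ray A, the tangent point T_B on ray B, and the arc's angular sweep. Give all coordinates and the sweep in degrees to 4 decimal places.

center=(15.9379,-16.6653) T_A=(20.0839,-19.5869) T_B=(11.6834,-19.4263) sweep=111.8464

bisector direction at 88.9049° = (0.019112,0.999817)
center distance |VC| = r/sin(θ/2) = 5.071961/sin(34.0768°) = 9.052165
C = V + |VC|·bis = (15.9379,-16.6653)
T_A = V + ((C−V)·d_A)·d_A = V + 7.4978·d_A = (20.0839,-19.5869)
T_B = V + ((C−V)·d_B)·d_B = V + 7.4978·d_B = (11.6834,-19.4263)
sweep = 180° − θ = 111.8464°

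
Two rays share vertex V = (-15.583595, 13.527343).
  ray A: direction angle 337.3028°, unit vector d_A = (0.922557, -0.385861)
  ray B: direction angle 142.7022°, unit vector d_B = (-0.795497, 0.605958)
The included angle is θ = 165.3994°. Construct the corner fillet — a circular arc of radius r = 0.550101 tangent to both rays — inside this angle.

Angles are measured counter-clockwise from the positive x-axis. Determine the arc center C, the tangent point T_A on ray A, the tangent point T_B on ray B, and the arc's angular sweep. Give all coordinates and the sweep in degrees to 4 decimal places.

bisector direction at 60.0025° = (0.499962,0.866047)
center distance |VC| = r/sin(θ/2) = 0.550101/sin(82.6997°) = 0.554597
C = V + |VC|·bis = (-15.3063,14.0076)
T_A = V + ((C−V)·d_A)·d_A = V + 0.0705·d_A = (-15.5186,13.5002)
T_B = V + ((C−V)·d_B)·d_B = V + 0.0705·d_B = (-15.6397,13.5700)
sweep = 180° − θ = 14.6006°

center=(-15.3063,14.0076) T_A=(-15.5186,13.5002) T_B=(-15.6397,13.5700) sweep=14.6006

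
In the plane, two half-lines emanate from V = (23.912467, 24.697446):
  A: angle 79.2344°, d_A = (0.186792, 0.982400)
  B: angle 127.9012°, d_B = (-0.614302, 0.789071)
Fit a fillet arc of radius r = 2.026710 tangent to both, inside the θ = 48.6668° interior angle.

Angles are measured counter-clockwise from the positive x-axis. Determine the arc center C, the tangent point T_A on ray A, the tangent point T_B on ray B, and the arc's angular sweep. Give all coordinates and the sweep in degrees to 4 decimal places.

center=(22.7586,29.4788) T_A=(24.7496,29.1003) T_B=(21.1594,28.2338) sweep=131.3332

bisector direction at 103.5678° = (-0.234596,0.972093)
center distance |VC| = r/sin(θ/2) = 2.026710/sin(24.3334°) = 4.918655
C = V + |VC|·bis = (22.7586,29.4788)
T_A = V + ((C−V)·d_A)·d_A = V + 4.4817·d_A = (24.7496,29.1003)
T_B = V + ((C−V)·d_B)·d_B = V + 4.4817·d_B = (21.1594,28.2338)
sweep = 180° − θ = 131.3332°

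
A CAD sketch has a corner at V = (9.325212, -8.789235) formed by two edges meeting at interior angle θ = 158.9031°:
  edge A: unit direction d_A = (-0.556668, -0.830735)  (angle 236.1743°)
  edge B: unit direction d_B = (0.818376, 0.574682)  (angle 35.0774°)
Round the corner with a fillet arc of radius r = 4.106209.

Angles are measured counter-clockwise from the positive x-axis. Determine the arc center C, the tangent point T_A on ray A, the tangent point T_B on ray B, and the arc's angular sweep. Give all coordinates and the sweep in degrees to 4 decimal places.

center=(12.3107,-11.7102) T_A=(8.8996,-9.4244) T_B=(9.9510,-8.3498) sweep=21.0969

bisector direction at 315.6259° = (0.714788,-0.699341)
center distance |VC| = r/sin(θ/2) = 4.106209/sin(79.4515°) = 4.176795
C = V + |VC|·bis = (12.3107,-11.7102)
T_A = V + ((C−V)·d_A)·d_A = V + 0.7646·d_A = (8.8996,-9.4244)
T_B = V + ((C−V)·d_B)·d_B = V + 0.7646·d_B = (9.9510,-8.3498)
sweep = 180° − θ = 21.0969°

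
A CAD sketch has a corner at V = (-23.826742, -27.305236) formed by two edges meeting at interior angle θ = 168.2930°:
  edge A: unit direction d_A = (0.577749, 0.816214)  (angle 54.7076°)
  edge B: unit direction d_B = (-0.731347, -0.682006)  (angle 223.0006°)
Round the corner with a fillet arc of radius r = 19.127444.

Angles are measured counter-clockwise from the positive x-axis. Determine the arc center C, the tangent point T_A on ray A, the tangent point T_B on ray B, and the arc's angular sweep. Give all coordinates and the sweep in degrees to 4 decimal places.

bisector direction at 138.8541° = (-0.753037,0.657979)
center distance |VC| = r/sin(θ/2) = 19.127444/sin(84.1465°) = 19.227699
C = V + |VC|·bis = (-38.3059,-14.6538)
T_A = V + ((C−V)·d_A)·d_A = V + 1.9609·d_A = (-22.6938,-25.7047)
T_B = V + ((C−V)·d_B)·d_B = V + 1.9609·d_B = (-25.2609,-28.6426)
sweep = 180° − θ = 11.7070°

center=(-38.3059,-14.6538) T_A=(-22.6938,-25.7047) T_B=(-25.2609,-28.6426) sweep=11.7070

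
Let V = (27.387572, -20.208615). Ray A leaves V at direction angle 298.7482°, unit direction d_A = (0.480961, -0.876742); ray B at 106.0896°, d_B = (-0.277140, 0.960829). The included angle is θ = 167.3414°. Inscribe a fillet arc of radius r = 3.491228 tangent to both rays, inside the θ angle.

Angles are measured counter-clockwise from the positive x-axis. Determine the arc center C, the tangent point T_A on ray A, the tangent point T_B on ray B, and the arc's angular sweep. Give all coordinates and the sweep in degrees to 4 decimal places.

center=(30.6347,-18.8690) T_A=(27.5738,-20.5481) T_B=(27.2803,-19.8365) sweep=12.6586

bisector direction at 22.4189° = (0.924420,0.381375)
center distance |VC| = r/sin(θ/2) = 3.491228/sin(83.6707°) = 3.512639
C = V + |VC|·bis = (30.6347,-18.8690)
T_A = V + ((C−V)·d_A)·d_A = V + 0.3872·d_A = (27.5738,-20.5481)
T_B = V + ((C−V)·d_B)·d_B = V + 0.3872·d_B = (27.2803,-19.8365)
sweep = 180° − θ = 12.6586°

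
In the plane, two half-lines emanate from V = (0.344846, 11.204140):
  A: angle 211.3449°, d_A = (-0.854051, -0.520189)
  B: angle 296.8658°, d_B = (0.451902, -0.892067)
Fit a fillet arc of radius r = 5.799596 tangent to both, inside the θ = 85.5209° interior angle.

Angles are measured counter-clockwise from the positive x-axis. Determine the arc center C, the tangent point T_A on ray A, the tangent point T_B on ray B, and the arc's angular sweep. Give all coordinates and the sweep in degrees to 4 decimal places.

bisector direction at 254.1054° = (-0.273869,-0.961767)
center distance |VC| = r/sin(θ/2) = 5.799596/sin(42.7604°) = 8.542200
C = V + |VC|·bis = (-1.9946,2.9885)
T_A = V + ((C−V)·d_A)·d_A = V + 6.2717·d_A = (-5.0115,7.9417)
T_B = V + ((C−V)·d_B)·d_B = V + 6.2717·d_B = (3.1790,5.6094)
sweep = 180° − θ = 94.4791°

center=(-1.9946,2.9885) T_A=(-5.0115,7.9417) T_B=(3.1790,5.6094) sweep=94.4791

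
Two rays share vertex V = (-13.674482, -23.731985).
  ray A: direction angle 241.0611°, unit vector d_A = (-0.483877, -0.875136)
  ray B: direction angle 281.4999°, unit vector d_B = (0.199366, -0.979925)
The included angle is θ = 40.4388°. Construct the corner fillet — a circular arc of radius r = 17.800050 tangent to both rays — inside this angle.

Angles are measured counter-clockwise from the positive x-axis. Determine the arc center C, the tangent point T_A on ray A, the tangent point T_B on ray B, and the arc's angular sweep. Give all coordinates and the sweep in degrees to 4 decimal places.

center=(-21.4821,-74.6391) T_A=(-37.0596,-66.0261) T_B=(-4.0394,-71.0904) sweep=139.5612

bisector direction at 261.2805° = (-0.151597,-0.988442)
center distance |VC| = r/sin(θ/2) = 17.800050/sin(20.2194°) = 51.502398
C = V + |VC|·bis = (-21.4821,-74.6391)
T_A = V + ((C−V)·d_A)·d_A = V + 48.3286·d_A = (-37.0596,-66.0261)
T_B = V + ((C−V)·d_B)·d_B = V + 48.3286·d_B = (-4.0394,-71.0904)
sweep = 180° − θ = 139.5612°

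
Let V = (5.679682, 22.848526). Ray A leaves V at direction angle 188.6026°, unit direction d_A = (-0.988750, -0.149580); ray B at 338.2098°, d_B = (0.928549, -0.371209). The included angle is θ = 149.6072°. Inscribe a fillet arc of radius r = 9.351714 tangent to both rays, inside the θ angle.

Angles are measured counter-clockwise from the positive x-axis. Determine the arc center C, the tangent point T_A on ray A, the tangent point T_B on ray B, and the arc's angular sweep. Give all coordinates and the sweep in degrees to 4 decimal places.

center=(4.5669,13.2221) T_A=(3.1681,22.4686) T_B=(8.0384,21.9056) sweep=30.3928

bisector direction at 263.4062° = (-0.114830,-0.993385)
center distance |VC| = r/sin(θ/2) = 9.351714/sin(74.8036°) = 9.690564
C = V + |VC|·bis = (4.5669,13.2221)
T_A = V + ((C−V)·d_A)·d_A = V + 2.5402·d_A = (3.1681,22.4686)
T_B = V + ((C−V)·d_B)·d_B = V + 2.5402·d_B = (8.0384,21.9056)
sweep = 180° − θ = 30.3928°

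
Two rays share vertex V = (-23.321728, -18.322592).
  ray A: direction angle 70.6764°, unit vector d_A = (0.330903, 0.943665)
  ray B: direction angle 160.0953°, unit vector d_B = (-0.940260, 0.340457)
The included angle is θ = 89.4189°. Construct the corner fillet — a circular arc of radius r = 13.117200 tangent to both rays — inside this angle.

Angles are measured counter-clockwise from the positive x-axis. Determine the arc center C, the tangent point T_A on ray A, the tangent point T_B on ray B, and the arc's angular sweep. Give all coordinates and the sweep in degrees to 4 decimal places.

bisector direction at 115.3859° = (-0.428712,0.903441)
center distance |VC| = r/sin(θ/2) = 13.117200/sin(44.7094°) = 18.645313
C = V + |VC|·bis = (-31.3152,-1.4776)
T_A = V + ((C−V)·d_A)·d_A = V + 13.2509·d_A = (-18.9370,-5.8182)
T_B = V + ((C−V)·d_B)·d_B = V + 13.2509·d_B = (-35.7810,-13.8112)
sweep = 180° − θ = 90.5811°

center=(-31.3152,-1.4776) T_A=(-18.9370,-5.8182) T_B=(-35.7810,-13.8112) sweep=90.5811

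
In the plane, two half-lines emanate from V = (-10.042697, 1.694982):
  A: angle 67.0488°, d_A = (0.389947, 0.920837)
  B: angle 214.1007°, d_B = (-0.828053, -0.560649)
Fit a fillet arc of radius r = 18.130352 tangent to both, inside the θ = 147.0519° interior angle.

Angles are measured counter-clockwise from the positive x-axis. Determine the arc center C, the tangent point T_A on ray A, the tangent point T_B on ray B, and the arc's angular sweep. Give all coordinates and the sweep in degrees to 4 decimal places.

bisector direction at 140.5748° = (-0.772454,0.635071)
center distance |VC| = r/sin(θ/2) = 18.130352/sin(73.5259°) = 18.906496
C = V + |VC|·bis = (-24.6471,13.7019)
T_A = V + ((C−V)·d_A)·d_A = V + 5.3615·d_A = (-7.9520,6.6321)
T_B = V + ((C−V)·d_B)·d_B = V + 5.3615·d_B = (-14.4823,-1.3110)
sweep = 180° − θ = 32.9481°

center=(-24.6471,13.7019) T_A=(-7.9520,6.6321) T_B=(-14.4823,-1.3110) sweep=32.9481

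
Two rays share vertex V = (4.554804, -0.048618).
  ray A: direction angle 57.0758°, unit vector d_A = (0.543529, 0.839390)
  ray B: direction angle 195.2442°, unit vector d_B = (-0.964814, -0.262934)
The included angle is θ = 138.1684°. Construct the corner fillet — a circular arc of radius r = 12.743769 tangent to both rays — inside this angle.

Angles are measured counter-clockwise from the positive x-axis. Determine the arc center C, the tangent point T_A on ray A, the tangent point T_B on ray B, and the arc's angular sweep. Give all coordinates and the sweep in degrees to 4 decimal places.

center=(-3.4950,10.9662) T_A=(7.2020,4.0395) T_B=(-0.1442,-1.3292) sweep=41.8316

bisector direction at 126.1600° = (-0.590042,0.807372)
center distance |VC| = r/sin(θ/2) = 12.743769/sin(69.0842°) = 13.642743
C = V + |VC|·bis = (-3.4950,10.9662)
T_A = V + ((C−V)·d_A)·d_A = V + 4.8704·d_A = (7.2020,4.0395)
T_B = V + ((C−V)·d_B)·d_B = V + 4.8704·d_B = (-0.1442,-1.3292)
sweep = 180° − θ = 41.8316°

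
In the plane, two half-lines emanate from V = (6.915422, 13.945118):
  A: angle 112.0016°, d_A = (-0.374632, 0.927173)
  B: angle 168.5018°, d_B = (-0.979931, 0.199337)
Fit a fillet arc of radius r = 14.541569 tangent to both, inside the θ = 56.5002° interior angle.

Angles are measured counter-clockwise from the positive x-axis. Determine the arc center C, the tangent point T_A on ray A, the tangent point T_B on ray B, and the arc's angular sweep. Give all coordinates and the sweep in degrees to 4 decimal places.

bisector direction at 140.2517° = (-0.768861,0.639416)
center distance |VC| = r/sin(θ/2) = 14.541569/sin(28.2501°) = 30.722412
C = V + |VC|·bis = (-16.7058,33.5895)
T_A = V + ((C−V)·d_A)·d_A = V + 27.0631·d_A = (-3.2233,39.0373)
T_B = V + ((C−V)·d_B)·d_B = V + 27.0631·d_B = (-19.6045,19.3398)
sweep = 180° − θ = 123.4998°

center=(-16.7058,33.5895) T_A=(-3.2233,39.0373) T_B=(-19.6045,19.3398) sweep=123.4998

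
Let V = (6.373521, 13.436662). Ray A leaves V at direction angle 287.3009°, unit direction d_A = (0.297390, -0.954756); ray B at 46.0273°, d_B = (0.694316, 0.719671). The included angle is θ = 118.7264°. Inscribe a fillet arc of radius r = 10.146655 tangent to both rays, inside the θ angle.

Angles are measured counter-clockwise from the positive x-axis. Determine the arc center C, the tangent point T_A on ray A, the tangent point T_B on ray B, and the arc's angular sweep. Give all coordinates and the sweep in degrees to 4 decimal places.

bisector direction at 346.6641° = (0.973035,-0.230659)
center distance |VC| = r/sin(θ/2) = 10.146655/sin(59.3632°) = 11.792747
C = V + |VC|·bis = (17.8483,10.7166)
T_A = V + ((C−V)·d_A)·d_A = V + 6.0095·d_A = (8.1607,7.6990)
T_B = V + ((C−V)·d_B)·d_B = V + 6.0095·d_B = (10.5460,17.7615)
sweep = 180° − θ = 61.2736°

center=(17.8483,10.7166) T_A=(8.1607,7.6990) T_B=(10.5460,17.7615) sweep=61.2736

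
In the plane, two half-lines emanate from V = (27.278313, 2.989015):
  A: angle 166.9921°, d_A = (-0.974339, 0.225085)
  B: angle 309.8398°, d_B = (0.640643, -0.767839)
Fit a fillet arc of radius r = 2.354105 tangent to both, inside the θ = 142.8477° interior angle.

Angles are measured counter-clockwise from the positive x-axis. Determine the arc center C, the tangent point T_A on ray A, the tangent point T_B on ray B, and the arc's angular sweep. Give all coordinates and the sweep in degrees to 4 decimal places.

bisector direction at 238.4159° = (-0.523749,-0.851873)
center distance |VC| = r/sin(θ/2) = 2.354105/sin(71.4239°) = 2.483492
C = V + |VC|·bis = (25.9776,0.8734)
T_A = V + ((C−V)·d_A)·d_A = V + 0.7912·d_A = (26.5075,3.1671)
T_B = V + ((C−V)·d_B)·d_B = V + 0.7912·d_B = (27.7852,2.3815)
sweep = 180° − θ = 37.1523°

center=(25.9776,0.8734) T_A=(26.5075,3.1671) T_B=(27.7852,2.3815) sweep=37.1523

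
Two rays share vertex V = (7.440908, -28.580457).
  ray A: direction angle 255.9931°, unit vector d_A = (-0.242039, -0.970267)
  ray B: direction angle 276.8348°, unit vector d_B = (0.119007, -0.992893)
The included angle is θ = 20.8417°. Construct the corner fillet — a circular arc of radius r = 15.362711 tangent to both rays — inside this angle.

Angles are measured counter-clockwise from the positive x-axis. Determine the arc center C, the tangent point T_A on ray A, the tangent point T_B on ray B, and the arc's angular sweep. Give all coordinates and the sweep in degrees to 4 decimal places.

center=(2.1285,-113.3487) T_A=(-12.7775,-109.6303) T_B=(17.3820,-111.5204) sweep=159.1583

bisector direction at 266.4139° = (-0.062548,-0.998042)
center distance |VC| = r/sin(θ/2) = 15.362711/sin(10.4208°) = 84.934548
C = V + |VC|·bis = (2.1285,-113.3487)
T_A = V + ((C−V)·d_A)·d_A = V + 83.5336·d_A = (-12.7775,-109.6303)
T_B = V + ((C−V)·d_B)·d_B = V + 83.5336·d_B = (17.3820,-111.5204)
sweep = 180° − θ = 159.1583°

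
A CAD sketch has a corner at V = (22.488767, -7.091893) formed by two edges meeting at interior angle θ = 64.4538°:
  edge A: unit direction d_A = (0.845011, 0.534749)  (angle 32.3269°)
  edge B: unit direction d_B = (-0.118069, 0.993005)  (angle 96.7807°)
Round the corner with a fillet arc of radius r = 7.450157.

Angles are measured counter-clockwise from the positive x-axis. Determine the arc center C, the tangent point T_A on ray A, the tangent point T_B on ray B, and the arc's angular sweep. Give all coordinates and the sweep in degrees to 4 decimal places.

bisector direction at 64.5538° = (0.429663,0.902989)
center distance |VC| = r/sin(θ/2) = 7.450157/sin(32.2269°) = 13.970612
C = V + |VC|·bis = (28.4914,5.5234)
T_A = V + ((C−V)·d_A)·d_A = V + 11.8183·d_A = (32.4754,-0.7720)
T_B = V + ((C−V)·d_B)·d_B = V + 11.8183·d_B = (21.0934,4.6438)
sweep = 180° − θ = 115.5462°

center=(28.4914,5.5234) T_A=(32.4754,-0.7720) T_B=(21.0934,4.6438) sweep=115.5462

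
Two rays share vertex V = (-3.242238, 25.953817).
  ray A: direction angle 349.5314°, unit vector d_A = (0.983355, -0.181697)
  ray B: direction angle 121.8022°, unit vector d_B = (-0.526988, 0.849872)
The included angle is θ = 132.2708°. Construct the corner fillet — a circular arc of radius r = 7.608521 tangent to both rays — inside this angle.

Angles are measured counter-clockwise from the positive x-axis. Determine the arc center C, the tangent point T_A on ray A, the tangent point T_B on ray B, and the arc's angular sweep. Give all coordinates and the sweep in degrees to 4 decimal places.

center=(1.4502,32.8241) T_A=(0.0677,25.3422) T_B=(-5.0161,28.8145) sweep=47.7292

bisector direction at 55.6668° = (0.564005,0.825772)
center distance |VC| = r/sin(θ/2) = 7.608521/sin(66.1354°) = 8.319833
C = V + |VC|·bis = (1.4502,32.8241)
T_A = V + ((C−V)·d_A)·d_A = V + 3.3660·d_A = (0.0677,25.3422)
T_B = V + ((C−V)·d_B)·d_B = V + 3.3660·d_B = (-5.0161,28.8145)
sweep = 180° − θ = 47.7292°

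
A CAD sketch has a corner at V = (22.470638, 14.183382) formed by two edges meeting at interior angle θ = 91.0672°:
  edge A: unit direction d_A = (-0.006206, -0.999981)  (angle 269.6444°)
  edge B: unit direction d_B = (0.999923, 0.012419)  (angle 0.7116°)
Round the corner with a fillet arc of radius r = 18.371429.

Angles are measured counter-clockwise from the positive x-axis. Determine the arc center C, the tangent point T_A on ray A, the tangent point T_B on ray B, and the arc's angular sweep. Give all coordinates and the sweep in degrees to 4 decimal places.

bisector direction at 315.1780° = (0.709300,-0.704907)
center distance |VC| = r/sin(θ/2) = 18.371429/sin(45.5336°) = 25.742502
C = V + |VC|·bis = (40.7298,-3.9627)
T_A = V + ((C−V)·d_A)·d_A = V + 18.0324·d_A = (22.3587,-3.8487)
T_B = V + ((C−V)·d_B)·d_B = V + 18.0324·d_B = (40.5016,14.4073)
sweep = 180° − θ = 88.9328°

center=(40.7298,-3.9627) T_A=(22.3587,-3.8487) T_B=(40.5016,14.4073) sweep=88.9328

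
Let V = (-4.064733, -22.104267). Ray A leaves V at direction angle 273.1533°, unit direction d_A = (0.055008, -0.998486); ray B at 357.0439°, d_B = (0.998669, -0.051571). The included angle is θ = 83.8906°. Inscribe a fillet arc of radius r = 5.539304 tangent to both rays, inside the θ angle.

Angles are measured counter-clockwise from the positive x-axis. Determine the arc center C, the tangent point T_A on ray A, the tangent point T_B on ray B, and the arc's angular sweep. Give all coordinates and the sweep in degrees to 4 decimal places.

center=(1.8052,-27.9541) T_A=(-3.7257,-28.2588) T_B=(2.0909,-22.4221) sweep=96.1094

bisector direction at 315.0986° = (0.708323,-0.705889)
center distance |VC| = r/sin(θ/2) = 5.539304/sin(41.9453°) = 8.287151
C = V + |VC|·bis = (1.8052,-27.9541)
T_A = V + ((C−V)·d_A)·d_A = V + 6.1638·d_A = (-3.7257,-28.2588)
T_B = V + ((C−V)·d_B)·d_B = V + 6.1638·d_B = (2.0909,-22.4221)
sweep = 180° − θ = 96.1094°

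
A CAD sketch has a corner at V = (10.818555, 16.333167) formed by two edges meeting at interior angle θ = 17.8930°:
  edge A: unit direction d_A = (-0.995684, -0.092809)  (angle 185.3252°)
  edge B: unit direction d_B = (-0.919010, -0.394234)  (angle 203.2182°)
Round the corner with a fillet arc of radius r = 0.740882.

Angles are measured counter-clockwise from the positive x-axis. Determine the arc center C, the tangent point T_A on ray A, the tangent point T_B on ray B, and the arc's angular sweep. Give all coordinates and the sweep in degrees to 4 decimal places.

bisector direction at 194.2717° = (-0.969138,-0.246520)
center distance |VC| = r/sin(θ/2) = 0.740882/sin(8.9465°) = 4.764142
C = V + |VC|·bis = (6.2014,15.1587)
T_A = V + ((C−V)·d_A)·d_A = V + 4.7062·d_A = (6.1327,15.8964)
T_B = V + ((C−V)·d_B)·d_B = V + 4.7062·d_B = (6.4935,14.4778)
sweep = 180° − θ = 162.1070°

center=(6.2014,15.1587) T_A=(6.1327,15.8964) T_B=(6.4935,14.4778) sweep=162.1070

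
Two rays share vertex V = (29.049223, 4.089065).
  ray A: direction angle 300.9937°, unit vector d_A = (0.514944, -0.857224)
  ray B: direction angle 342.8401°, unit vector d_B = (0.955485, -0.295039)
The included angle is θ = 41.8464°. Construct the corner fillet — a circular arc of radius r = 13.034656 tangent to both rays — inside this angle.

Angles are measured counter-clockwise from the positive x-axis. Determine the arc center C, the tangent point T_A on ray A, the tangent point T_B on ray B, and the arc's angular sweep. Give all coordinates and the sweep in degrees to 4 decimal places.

center=(57.7788,-18.4241) T_A=(46.6052,-25.1362) T_B=(61.6245,-5.9697) sweep=138.1536

bisector direction at 321.9169° = (0.787117,-0.616804)
center distance |VC| = r/sin(θ/2) = 13.034656/sin(20.9232°) = 36.499757
C = V + |VC|·bis = (57.7788,-18.4241)
T_A = V + ((C−V)·d_A)·d_A = V + 34.0930·d_A = (46.6052,-25.1362)
T_B = V + ((C−V)·d_B)·d_B = V + 34.0930·d_B = (61.6245,-5.9697)
sweep = 180° − θ = 138.1536°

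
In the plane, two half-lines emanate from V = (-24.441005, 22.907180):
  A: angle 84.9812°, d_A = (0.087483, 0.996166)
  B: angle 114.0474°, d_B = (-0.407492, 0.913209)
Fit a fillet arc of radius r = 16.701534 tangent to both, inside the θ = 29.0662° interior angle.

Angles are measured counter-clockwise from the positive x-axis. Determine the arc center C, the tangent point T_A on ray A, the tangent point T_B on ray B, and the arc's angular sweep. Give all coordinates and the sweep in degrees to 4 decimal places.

bisector direction at 99.5143° = (-0.165294,0.986244)
center distance |VC| = r/sin(θ/2) = 16.701534/sin(14.5331°) = 66.556081
C = V + |VC|·bis = (-35.4423,88.5477)
T_A = V + ((C−V)·d_A)·d_A = V + 64.4265·d_A = (-18.8048,87.0866)
T_B = V + ((C−V)·d_B)·d_B = V + 64.4265·d_B = (-50.6943,81.7420)
sweep = 180° − θ = 150.9338°

center=(-35.4423,88.5477) T_A=(-18.8048,87.0866) T_B=(-50.6943,81.7420) sweep=150.9338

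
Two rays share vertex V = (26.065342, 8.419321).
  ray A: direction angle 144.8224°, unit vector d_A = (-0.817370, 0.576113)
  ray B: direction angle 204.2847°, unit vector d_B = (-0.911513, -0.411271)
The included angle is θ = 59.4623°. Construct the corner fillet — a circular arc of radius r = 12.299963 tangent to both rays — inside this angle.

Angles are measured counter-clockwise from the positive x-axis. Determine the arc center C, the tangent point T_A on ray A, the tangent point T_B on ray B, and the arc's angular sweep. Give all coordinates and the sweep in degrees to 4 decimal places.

bisector direction at 174.5536° = (-0.995485,0.094915)
center distance |VC| = r/sin(θ/2) = 12.299963/sin(29.7311°) = 24.801771
C = V + |VC|·bis = (1.3755,10.7734)
T_A = V + ((C−V)·d_A)·d_A = V + 21.5369·d_A = (8.4617,20.8270)
T_B = V + ((C−V)·d_B)·d_B = V + 21.5369·d_B = (6.4342,-0.4382)
sweep = 180° − θ = 120.5377°

center=(1.3755,10.7734) T_A=(8.4617,20.8270) T_B=(6.4342,-0.4382) sweep=120.5377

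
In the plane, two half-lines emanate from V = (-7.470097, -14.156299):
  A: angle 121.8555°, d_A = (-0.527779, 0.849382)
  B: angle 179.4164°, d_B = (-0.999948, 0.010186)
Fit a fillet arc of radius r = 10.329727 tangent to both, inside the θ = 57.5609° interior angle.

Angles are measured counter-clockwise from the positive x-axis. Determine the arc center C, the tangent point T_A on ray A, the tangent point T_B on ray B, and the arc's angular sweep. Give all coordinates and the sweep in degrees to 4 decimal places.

center=(-26.1688,-3.6356) T_A=(-17.3949,1.8162) T_B=(-26.2740,-13.9648) sweep=122.4391

bisector direction at 150.6360° = (-0.871522,0.490357)
center distance |VC| = r/sin(θ/2) = 10.329727/sin(28.7804°) = 21.455244
C = V + |VC|·bis = (-26.1688,-3.6356)
T_A = V + ((C−V)·d_A)·d_A = V + 18.8049·d_A = (-17.3949,1.8162)
T_B = V + ((C−V)·d_B)·d_B = V + 18.8049·d_B = (-26.2740,-13.9648)
sweep = 180° − θ = 122.4391°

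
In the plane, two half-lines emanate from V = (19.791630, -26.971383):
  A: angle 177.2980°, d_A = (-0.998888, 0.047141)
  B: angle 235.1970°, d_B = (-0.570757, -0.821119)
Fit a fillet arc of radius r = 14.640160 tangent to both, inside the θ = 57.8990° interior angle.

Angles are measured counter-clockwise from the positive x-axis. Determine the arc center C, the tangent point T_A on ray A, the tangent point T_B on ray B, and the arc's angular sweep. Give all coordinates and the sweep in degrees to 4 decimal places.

center=(-7.3356,-40.3476) T_A=(-6.6455,-25.7237) T_B=(4.6857,-48.7036) sweep=122.1010

bisector direction at 206.2475° = (-0.896892,-0.442250)
center distance |VC| = r/sin(θ/2) = 14.640160/sin(28.9495°) = 30.245855
C = V + |VC|·bis = (-7.3356,-40.3476)
T_A = V + ((C−V)·d_A)·d_A = V + 26.4665·d_A = (-6.6455,-25.7237)
T_B = V + ((C−V)·d_B)·d_B = V + 26.4665·d_B = (4.6857,-48.7036)
sweep = 180° − θ = 122.1010°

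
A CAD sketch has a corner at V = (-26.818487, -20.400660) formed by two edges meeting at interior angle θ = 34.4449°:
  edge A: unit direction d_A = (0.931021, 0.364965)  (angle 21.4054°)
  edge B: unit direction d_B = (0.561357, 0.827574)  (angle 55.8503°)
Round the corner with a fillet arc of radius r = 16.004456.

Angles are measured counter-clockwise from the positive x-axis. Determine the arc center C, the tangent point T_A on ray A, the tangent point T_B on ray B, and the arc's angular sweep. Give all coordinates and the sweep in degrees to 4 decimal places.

bisector direction at 38.6279° = (0.781217,0.624259)
center distance |VC| = r/sin(θ/2) = 16.004456/sin(17.2224°) = 54.054073
C = V + |VC|·bis = (15.4095,13.3431)
T_A = V + ((C−V)·d_A)·d_A = V + 51.6304·d_A = (21.2505,-1.5574)
T_B = V + ((C−V)·d_B)·d_B = V + 51.6304·d_B = (2.1646,22.3273)
sweep = 180° − θ = 145.5551°

center=(15.4095,13.3431) T_A=(21.2505,-1.5574) T_B=(2.1646,22.3273) sweep=145.5551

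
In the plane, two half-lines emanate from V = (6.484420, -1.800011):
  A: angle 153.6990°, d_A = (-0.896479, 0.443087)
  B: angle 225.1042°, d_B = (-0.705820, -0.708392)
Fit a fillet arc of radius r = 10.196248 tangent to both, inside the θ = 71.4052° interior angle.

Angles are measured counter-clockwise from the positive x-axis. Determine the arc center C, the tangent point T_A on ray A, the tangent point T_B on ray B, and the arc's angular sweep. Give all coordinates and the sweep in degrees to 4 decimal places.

bisector direction at 189.4016° = (-0.986568,-0.163354)
center distance |VC| = r/sin(θ/2) = 10.196248/sin(35.7026°) = 17.471952
C = V + |VC|·bis = (-10.7528,-4.6541)
T_A = V + ((C−V)·d_A)·d_A = V + 14.1882·d_A = (-6.2350,4.4866)
T_B = V + ((C−V)·d_B)·d_B = V + 14.1882·d_B = (-3.5299,-11.8508)
sweep = 180° − θ = 108.5948°

center=(-10.7528,-4.6541) T_A=(-6.2350,4.4866) T_B=(-3.5299,-11.8508) sweep=108.5948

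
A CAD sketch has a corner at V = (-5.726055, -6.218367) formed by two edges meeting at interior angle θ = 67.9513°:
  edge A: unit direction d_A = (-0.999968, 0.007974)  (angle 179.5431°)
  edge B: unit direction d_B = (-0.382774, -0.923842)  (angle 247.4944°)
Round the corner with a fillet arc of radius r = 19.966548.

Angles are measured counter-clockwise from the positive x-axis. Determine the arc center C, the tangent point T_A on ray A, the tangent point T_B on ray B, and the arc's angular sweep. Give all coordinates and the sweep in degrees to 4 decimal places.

bisector direction at 213.5188° = (-0.833705,-0.552210)
center distance |VC| = r/sin(θ/2) = 19.966548/sin(33.9757°) = 35.728526
C = V + |VC|·bis = (-35.5131,-25.9480)
T_A = V + ((C−V)·d_A)·d_A = V + 29.6288·d_A = (-35.3539,-5.9821)
T_B = V + ((C−V)·d_B)·d_B = V + 29.6288·d_B = (-17.0672,-33.5907)
sweep = 180° − θ = 112.0487°

center=(-35.5131,-25.9480) T_A=(-35.3539,-5.9821) T_B=(-17.0672,-33.5907) sweep=112.0487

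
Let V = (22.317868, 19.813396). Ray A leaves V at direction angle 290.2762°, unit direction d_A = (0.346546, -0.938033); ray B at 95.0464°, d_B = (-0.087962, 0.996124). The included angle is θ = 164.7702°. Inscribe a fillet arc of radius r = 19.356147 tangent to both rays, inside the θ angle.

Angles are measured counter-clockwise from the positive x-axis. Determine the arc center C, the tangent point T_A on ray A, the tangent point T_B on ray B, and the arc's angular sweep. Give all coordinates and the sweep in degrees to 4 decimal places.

center=(41.3714,24.0938) T_A=(23.2147,17.3860) T_B=(22.0902,22.3912) sweep=15.2298

bisector direction at 12.6613° = (0.975683,0.219187)
center distance |VC| = r/sin(θ/2) = 19.356147/sin(82.3851°) = 19.528365
C = V + |VC|·bis = (41.3714,24.0938)
T_A = V + ((C−V)·d_A)·d_A = V + 2.5878·d_A = (23.2147,17.3860)
T_B = V + ((C−V)·d_B)·d_B = V + 2.5878·d_B = (22.0902,22.3912)
sweep = 180° − θ = 15.2298°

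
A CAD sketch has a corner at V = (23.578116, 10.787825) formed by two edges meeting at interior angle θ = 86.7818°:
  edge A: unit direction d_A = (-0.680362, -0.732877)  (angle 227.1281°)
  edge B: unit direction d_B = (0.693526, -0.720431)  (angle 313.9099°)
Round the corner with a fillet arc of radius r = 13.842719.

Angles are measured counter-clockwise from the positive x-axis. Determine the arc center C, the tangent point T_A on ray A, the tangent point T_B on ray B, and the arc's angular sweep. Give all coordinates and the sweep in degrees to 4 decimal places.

center=(23.7606,-9.3617) T_A=(13.6156,0.0564) T_B=(33.7334,0.2386) sweep=93.2182

bisector direction at 270.5190° = (0.009058,-0.999959)
center distance |VC| = r/sin(θ/2) = 13.842719/sin(43.3909°) = 20.150336
C = V + |VC|·bis = (23.7606,-9.3617)
T_A = V + ((C−V)·d_A)·d_A = V + 14.6429·d_A = (13.6156,0.0564)
T_B = V + ((C−V)·d_B)·d_B = V + 14.6429·d_B = (33.7334,0.2386)
sweep = 180° − θ = 93.2182°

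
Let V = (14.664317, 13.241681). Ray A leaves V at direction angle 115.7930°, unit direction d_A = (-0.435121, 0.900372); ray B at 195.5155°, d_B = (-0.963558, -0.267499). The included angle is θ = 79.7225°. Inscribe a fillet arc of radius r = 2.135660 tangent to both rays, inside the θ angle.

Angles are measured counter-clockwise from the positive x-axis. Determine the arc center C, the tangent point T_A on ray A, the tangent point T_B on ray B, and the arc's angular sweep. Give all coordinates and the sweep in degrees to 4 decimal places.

bisector direction at 155.6542° = (-0.911074,0.412242)
center distance |VC| = r/sin(θ/2) = 2.135660/sin(39.8612°) = 3.332123
C = V + |VC|·bis = (11.6285,14.6153)
T_A = V + ((C−V)·d_A)·d_A = V + 2.5577·d_A = (13.5514,15.5446)
T_B = V + ((C−V)·d_B)·d_B = V + 2.5577·d_B = (12.1998,12.5575)
sweep = 180° − θ = 100.2775°

center=(11.6285,14.6153) T_A=(13.5514,15.5446) T_B=(12.1998,12.5575) sweep=100.2775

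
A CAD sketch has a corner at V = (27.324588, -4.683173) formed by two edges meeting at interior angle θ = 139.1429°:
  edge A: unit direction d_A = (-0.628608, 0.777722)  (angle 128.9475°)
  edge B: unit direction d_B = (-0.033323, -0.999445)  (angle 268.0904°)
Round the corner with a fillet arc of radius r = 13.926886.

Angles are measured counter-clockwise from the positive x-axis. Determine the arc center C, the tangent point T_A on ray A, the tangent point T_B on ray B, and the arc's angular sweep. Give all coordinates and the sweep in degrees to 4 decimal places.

center=(13.2326,-9.4035) T_A=(24.0638,-0.6489) T_B=(27.1517,-9.8676) sweep=40.8571

bisector direction at 198.5189° = (-0.948219,-0.317618)
center distance |VC| = r/sin(θ/2) = 13.926886/sin(69.5714°) = 14.861556
C = V + |VC|·bis = (13.2326,-9.4035)
T_A = V + ((C−V)·d_A)·d_A = V + 5.1873·d_A = (24.0638,-0.6489)
T_B = V + ((C−V)·d_B)·d_B = V + 5.1873·d_B = (27.1517,-9.8676)
sweep = 180° − θ = 40.8571°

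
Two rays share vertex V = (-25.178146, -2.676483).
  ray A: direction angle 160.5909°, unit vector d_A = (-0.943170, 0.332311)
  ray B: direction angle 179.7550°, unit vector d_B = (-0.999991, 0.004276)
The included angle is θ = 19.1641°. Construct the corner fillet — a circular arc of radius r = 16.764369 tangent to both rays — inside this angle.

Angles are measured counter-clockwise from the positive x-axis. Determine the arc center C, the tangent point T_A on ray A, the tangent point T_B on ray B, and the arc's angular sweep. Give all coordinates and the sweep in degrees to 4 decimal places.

bisector direction at 170.1730° = (-0.985327,0.170675)
center distance |VC| = r/sin(θ/2) = 16.764369/sin(9.5821°) = 100.711193
C = V + |VC|·bis = (-124.4116,14.5124)
T_A = V + ((C−V)·d_A)·d_A = V + 99.3061·d_A = (-118.8407,30.3240)
T_B = V + ((C−V)·d_B)·d_B = V + 99.3061·d_B = (-124.4833,-2.2518)
sweep = 180° − θ = 160.8359°

center=(-124.4116,14.5124) T_A=(-118.8407,30.3240) T_B=(-124.4833,-2.2518) sweep=160.8359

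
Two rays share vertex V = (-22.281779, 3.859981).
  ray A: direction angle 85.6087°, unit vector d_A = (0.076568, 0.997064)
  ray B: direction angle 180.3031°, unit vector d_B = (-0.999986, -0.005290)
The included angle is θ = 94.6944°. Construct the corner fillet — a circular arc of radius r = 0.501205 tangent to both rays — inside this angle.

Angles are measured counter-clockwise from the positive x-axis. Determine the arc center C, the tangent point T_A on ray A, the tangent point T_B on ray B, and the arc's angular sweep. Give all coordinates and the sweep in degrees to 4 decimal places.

center=(-22.7462,4.3587) T_A=(-22.2464,4.3204) T_B=(-22.7435,3.8575) sweep=85.3056

bisector direction at 132.9559° = (-0.681435,0.731878)
center distance |VC| = r/sin(θ/2) = 0.501205/sin(47.3472°) = 0.681473
C = V + |VC|·bis = (-22.7462,4.3587)
T_A = V + ((C−V)·d_A)·d_A = V + 0.4617·d_A = (-22.2464,4.3204)
T_B = V + ((C−V)·d_B)·d_B = V + 0.4617·d_B = (-22.7435,3.8575)
sweep = 180° − θ = 85.3056°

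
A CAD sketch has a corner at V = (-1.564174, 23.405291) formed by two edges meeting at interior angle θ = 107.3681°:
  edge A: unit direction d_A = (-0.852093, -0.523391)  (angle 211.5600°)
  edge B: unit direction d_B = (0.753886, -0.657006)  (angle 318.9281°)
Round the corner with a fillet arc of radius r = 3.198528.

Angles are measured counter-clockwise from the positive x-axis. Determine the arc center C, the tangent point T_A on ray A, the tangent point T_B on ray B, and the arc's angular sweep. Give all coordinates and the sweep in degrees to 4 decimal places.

bisector direction at 265.2440° = (-0.082912,-0.996557)
center distance |VC| = r/sin(θ/2) = 3.198528/sin(53.6840°) = 3.969562
C = V + |VC|·bis = (-1.8933,19.4494)
T_A = V + ((C−V)·d_A)·d_A = V + 2.3509·d_A = (-3.5674,22.1748)
T_B = V + ((C−V)·d_B)·d_B = V + 2.3509·d_B = (0.2082,21.8607)
sweep = 180° − θ = 72.6319°

center=(-1.8933,19.4494) T_A=(-3.5674,22.1748) T_B=(0.2082,21.8607) sweep=72.6319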